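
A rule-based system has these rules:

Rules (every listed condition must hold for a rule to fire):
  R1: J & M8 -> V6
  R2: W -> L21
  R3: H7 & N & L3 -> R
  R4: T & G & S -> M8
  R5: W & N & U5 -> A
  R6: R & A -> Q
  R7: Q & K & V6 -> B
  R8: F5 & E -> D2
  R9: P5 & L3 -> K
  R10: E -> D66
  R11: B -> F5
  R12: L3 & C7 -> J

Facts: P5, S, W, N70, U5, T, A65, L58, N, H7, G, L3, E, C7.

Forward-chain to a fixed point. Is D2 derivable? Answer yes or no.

yes

Round 1: R2 [W -> L21]; R3 [H7 & N & L3 -> R]; R4 [T & G & S -> M8]; R5 [W & N & U5 -> A]; R9 [P5 & L3 -> K]; R10 [E -> D66]; R12 [L3 & C7 -> J]. Adds L21, R, M8, A, K, D66, J.
Round 2: R1 [J & M8 -> V6]; R6 [R & A -> Q]. Adds V6, Q.
Round 3: R7 [Q & K & V6 -> B]. Adds B.
Round 4: R11 [B -> F5]. Adds F5.
Round 5: R8 [F5 & E -> D2]. Adds D2.
D2 appears in round 5, so it is derivable.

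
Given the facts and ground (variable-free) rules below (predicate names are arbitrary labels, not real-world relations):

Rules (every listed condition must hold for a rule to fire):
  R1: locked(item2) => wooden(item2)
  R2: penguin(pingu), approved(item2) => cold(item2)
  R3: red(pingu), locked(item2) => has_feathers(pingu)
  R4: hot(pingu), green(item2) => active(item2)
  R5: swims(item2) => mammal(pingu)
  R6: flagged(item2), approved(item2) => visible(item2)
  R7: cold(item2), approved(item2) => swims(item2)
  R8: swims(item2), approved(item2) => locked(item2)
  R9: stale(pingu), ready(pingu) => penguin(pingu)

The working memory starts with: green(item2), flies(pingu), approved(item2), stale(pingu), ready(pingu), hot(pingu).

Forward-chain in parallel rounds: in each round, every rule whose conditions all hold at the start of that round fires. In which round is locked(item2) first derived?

4

[1] R4 [hot(pingu), green(item2) => active(item2)]; R9 [stale(pingu), ready(pingu) => penguin(pingu)]. ⇒ new: active(item2), penguin(pingu).
[2] R2 [penguin(pingu), approved(item2) => cold(item2)]. ⇒ new: cold(item2).
[3] R7 [cold(item2), approved(item2) => swims(item2)]. ⇒ new: swims(item2).
[4] R5 [swims(item2) => mammal(pingu)]; R8 [swims(item2), approved(item2) => locked(item2)]. ⇒ new: mammal(pingu), locked(item2).
locked(item2) first appears in round 4.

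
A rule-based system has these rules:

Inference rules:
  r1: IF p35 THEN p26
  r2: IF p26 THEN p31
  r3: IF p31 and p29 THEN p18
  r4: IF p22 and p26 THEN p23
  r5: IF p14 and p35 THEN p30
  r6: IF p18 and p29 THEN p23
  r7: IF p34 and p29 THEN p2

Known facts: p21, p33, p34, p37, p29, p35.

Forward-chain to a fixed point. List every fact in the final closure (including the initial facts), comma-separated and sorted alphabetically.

Round 1 fires r1, r7, giving p26, p2.
Round 2 fires r2, giving p31.
Round 3 fires r3, giving p18.
Round 4 fires r6, giving p23.

p18, p2, p21, p23, p26, p29, p31, p33, p34, p35, p37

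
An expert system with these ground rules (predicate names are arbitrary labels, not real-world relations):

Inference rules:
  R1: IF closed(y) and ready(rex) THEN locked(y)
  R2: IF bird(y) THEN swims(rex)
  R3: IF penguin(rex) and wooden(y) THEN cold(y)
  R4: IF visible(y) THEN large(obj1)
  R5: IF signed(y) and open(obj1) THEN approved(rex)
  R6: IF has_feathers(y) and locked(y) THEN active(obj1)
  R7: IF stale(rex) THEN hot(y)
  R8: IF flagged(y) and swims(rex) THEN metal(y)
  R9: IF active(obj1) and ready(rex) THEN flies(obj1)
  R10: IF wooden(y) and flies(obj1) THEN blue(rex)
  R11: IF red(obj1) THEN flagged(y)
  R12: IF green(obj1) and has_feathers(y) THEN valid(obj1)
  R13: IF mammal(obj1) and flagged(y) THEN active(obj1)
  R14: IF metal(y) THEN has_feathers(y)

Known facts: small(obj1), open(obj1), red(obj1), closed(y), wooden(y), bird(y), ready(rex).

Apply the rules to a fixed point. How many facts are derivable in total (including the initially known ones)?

15

Round 1 fires R1, R2, R11, giving locked(y), swims(rex), flagged(y).
Round 2 fires R8, giving metal(y).
Round 3 fires R14, giving has_feathers(y).
Round 4 fires R6, giving active(obj1).
Round 5 fires R9, giving flies(obj1).
Round 6 fires R10, giving blue(rex).
Closure: {active(obj1), bird(y), blue(rex), closed(y), flagged(y), flies(obj1), has_feathers(y), locked(y), metal(y), open(obj1), ready(rex), red(obj1), small(obj1), swims(rex), wooden(y)} — 15 facts.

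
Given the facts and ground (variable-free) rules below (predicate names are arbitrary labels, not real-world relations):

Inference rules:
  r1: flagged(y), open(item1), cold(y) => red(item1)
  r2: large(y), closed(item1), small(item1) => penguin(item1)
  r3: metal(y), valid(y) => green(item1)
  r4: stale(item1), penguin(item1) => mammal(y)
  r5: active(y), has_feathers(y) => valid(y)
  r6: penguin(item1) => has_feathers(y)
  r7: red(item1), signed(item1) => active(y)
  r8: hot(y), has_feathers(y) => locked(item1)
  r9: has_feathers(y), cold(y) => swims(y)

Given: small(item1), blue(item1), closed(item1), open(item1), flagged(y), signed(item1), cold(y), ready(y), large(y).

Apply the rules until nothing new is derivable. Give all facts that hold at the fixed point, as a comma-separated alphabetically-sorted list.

active(y), blue(item1), closed(item1), cold(y), flagged(y), has_feathers(y), large(y), open(item1), penguin(item1), ready(y), red(item1), signed(item1), small(item1), swims(y), valid(y)

Round 1 fires r1, r2, giving red(item1), penguin(item1).
Round 2 fires r6, r7, giving has_feathers(y), active(y).
Round 3 fires r5, r9, giving valid(y), swims(y).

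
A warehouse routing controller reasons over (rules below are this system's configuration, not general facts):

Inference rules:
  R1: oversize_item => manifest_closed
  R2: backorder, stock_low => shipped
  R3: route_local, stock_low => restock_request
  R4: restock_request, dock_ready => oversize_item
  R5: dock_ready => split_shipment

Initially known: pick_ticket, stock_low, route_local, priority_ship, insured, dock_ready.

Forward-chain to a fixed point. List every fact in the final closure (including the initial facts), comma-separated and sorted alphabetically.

dock_ready, insured, manifest_closed, oversize_item, pick_ticket, priority_ship, restock_request, route_local, split_shipment, stock_low

Round 1 fires R3, R5, giving restock_request, split_shipment.
Round 2 fires R4, giving oversize_item.
Round 3 fires R1, giving manifest_closed.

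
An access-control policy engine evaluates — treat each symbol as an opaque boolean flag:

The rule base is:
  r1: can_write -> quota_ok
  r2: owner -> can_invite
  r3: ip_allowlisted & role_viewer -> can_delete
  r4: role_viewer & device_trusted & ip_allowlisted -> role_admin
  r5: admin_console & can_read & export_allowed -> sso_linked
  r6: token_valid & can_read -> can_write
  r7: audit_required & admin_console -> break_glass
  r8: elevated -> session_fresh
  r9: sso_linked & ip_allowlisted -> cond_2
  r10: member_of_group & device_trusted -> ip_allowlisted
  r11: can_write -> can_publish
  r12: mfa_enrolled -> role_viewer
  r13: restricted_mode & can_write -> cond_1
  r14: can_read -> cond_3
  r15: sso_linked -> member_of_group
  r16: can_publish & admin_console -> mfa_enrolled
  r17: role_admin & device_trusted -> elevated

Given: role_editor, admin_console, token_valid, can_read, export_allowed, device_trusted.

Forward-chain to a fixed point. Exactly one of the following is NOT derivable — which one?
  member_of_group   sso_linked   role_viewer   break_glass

break_glass

Round 1 — r5, r6, r14, derive sso_linked, can_write, cond_3.
Round 2 — r1, r11, r15, derive quota_ok, can_publish, member_of_group.
Round 3 — r10, r16, derive ip_allowlisted, mfa_enrolled.
Round 4 — r9, r12, derive cond_2, role_viewer.
Round 5 — r3, r4, derive can_delete, role_admin.
Round 6 — r17, derive elevated.
Round 7 — r8, derive session_fresh.
Derived: sso_linked (round 1), member_of_group (round 2), role_viewer (round 4). break_glass never appears in any round.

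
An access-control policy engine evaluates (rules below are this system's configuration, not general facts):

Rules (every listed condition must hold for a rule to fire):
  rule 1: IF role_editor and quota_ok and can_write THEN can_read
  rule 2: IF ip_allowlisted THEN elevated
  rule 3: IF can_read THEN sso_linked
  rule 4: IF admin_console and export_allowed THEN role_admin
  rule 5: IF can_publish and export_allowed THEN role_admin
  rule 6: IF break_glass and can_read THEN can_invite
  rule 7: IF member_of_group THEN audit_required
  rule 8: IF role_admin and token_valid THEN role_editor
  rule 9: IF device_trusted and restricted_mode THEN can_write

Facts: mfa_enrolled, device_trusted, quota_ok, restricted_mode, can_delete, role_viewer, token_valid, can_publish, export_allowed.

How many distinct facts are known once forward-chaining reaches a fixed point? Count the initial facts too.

14

[1] rule 5 [IF can_publish and export_allowed THEN role_admin]; rule 9 [IF device_trusted and restricted_mode THEN can_write]. ⇒ new: role_admin, can_write.
[2] rule 8 [IF role_admin and token_valid THEN role_editor]. ⇒ new: role_editor.
[3] rule 1 [IF role_editor and quota_ok and can_write THEN can_read]. ⇒ new: can_read.
[4] rule 3 [IF can_read THEN sso_linked]. ⇒ new: sso_linked.
Closure: {can_delete, can_publish, can_read, can_write, device_trusted, export_allowed, mfa_enrolled, quota_ok, restricted_mode, role_admin, role_editor, role_viewer, sso_linked, token_valid} — 14 facts.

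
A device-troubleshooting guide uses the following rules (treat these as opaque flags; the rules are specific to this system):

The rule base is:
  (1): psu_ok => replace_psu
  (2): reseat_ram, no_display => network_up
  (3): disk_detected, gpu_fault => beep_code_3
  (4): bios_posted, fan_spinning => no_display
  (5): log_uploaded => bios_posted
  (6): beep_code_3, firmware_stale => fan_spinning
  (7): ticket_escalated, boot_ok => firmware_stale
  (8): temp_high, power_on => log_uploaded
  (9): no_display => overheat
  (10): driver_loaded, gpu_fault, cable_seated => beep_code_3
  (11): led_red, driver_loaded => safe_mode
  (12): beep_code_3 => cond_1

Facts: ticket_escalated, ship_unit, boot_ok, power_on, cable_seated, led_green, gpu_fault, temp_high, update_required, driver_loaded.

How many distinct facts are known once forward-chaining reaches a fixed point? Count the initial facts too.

Round 1: (7) [ticket_escalated, boot_ok => firmware_stale]; (8) [temp_high, power_on => log_uploaded]; (10) [driver_loaded, gpu_fault, cable_seated => beep_code_3]. Adds firmware_stale, log_uploaded, beep_code_3.
Round 2: (5) [log_uploaded => bios_posted]; (6) [beep_code_3, firmware_stale => fan_spinning]; (12) [beep_code_3 => cond_1]. Adds bios_posted, fan_spinning, cond_1.
Round 3: (4) [bios_posted, fan_spinning => no_display]. Adds no_display.
Round 4: (9) [no_display => overheat]. Adds overheat.
Closure: {beep_code_3, bios_posted, boot_ok, cable_seated, cond_1, driver_loaded, fan_spinning, firmware_stale, gpu_fault, led_green, log_uploaded, no_display, overheat, power_on, ship_unit, temp_high, ticket_escalated, update_required} — 18 facts.

18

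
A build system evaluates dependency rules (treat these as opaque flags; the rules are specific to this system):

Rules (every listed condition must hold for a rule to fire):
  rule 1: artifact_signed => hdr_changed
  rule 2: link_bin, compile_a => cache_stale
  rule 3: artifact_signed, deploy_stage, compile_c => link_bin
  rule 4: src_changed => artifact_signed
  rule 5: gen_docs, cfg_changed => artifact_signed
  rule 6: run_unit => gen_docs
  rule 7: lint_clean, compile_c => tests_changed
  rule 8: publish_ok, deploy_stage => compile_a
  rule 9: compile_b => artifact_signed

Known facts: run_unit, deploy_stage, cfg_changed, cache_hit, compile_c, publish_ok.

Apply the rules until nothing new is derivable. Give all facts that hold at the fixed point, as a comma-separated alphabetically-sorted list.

Round 1 fires rule 6, rule 8, giving gen_docs, compile_a.
Round 2 fires rule 5, giving artifact_signed.
Round 3 fires rule 1, rule 3, giving hdr_changed, link_bin.
Round 4 fires rule 2, giving cache_stale.

artifact_signed, cache_hit, cache_stale, cfg_changed, compile_a, compile_c, deploy_stage, gen_docs, hdr_changed, link_bin, publish_ok, run_unit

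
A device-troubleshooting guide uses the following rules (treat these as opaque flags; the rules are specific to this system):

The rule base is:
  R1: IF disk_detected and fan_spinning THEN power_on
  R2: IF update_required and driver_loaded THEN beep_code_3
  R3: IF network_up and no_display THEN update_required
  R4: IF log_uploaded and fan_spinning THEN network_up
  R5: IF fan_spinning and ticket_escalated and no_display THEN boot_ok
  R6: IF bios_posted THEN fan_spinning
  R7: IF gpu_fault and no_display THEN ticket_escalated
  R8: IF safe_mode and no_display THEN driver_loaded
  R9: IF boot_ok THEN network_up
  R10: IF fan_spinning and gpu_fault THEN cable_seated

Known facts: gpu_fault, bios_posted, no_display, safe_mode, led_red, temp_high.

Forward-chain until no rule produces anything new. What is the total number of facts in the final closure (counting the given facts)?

14

[1] R6 [IF bios_posted THEN fan_spinning]; R7 [IF gpu_fault and no_display THEN ticket_escalated]; R8 [IF safe_mode and no_display THEN driver_loaded]. ⇒ new: fan_spinning, ticket_escalated, driver_loaded.
[2] R5 [IF fan_spinning and ticket_escalated and no_display THEN boot_ok]; R10 [IF fan_spinning and gpu_fault THEN cable_seated]. ⇒ new: boot_ok, cable_seated.
[3] R9 [IF boot_ok THEN network_up]. ⇒ new: network_up.
[4] R3 [IF network_up and no_display THEN update_required]. ⇒ new: update_required.
[5] R2 [IF update_required and driver_loaded THEN beep_code_3]. ⇒ new: beep_code_3.
Closure: {beep_code_3, bios_posted, boot_ok, cable_seated, driver_loaded, fan_spinning, gpu_fault, led_red, network_up, no_display, safe_mode, temp_high, ticket_escalated, update_required} — 14 facts.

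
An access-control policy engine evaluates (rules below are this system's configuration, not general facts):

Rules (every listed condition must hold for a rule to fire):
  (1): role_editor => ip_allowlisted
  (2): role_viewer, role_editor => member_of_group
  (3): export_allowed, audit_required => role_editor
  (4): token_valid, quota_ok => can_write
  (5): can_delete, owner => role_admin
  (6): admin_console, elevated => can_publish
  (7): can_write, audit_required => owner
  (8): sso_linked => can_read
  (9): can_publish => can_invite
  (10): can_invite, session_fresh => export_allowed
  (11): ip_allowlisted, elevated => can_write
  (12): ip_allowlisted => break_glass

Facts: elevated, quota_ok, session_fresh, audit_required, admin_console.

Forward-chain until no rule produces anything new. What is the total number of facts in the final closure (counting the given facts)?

13

Round 1 fires (6), giving can_publish.
Round 2 fires (9), giving can_invite.
Round 3 fires (10), giving export_allowed.
Round 4 fires (3), giving role_editor.
Round 5 fires (1), giving ip_allowlisted.
Round 6 fires (11), (12), giving can_write, break_glass.
Round 7 fires (7), giving owner.
Closure: {admin_console, audit_required, break_glass, can_invite, can_publish, can_write, elevated, export_allowed, ip_allowlisted, owner, quota_ok, role_editor, session_fresh} — 13 facts.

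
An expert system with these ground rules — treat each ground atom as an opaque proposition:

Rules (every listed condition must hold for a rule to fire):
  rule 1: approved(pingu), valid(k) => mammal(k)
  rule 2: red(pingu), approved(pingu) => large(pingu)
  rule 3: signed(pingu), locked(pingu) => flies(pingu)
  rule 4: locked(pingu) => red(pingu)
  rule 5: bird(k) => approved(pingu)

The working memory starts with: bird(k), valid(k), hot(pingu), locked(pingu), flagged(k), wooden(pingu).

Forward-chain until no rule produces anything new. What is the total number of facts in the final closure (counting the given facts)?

10

[1] rule 4 [locked(pingu) => red(pingu)]; rule 5 [bird(k) => approved(pingu)]. ⇒ new: red(pingu), approved(pingu).
[2] rule 1 [approved(pingu), valid(k) => mammal(k)]; rule 2 [red(pingu), approved(pingu) => large(pingu)]. ⇒ new: mammal(k), large(pingu).
Closure: {approved(pingu), bird(k), flagged(k), hot(pingu), large(pingu), locked(pingu), mammal(k), red(pingu), valid(k), wooden(pingu)} — 10 facts.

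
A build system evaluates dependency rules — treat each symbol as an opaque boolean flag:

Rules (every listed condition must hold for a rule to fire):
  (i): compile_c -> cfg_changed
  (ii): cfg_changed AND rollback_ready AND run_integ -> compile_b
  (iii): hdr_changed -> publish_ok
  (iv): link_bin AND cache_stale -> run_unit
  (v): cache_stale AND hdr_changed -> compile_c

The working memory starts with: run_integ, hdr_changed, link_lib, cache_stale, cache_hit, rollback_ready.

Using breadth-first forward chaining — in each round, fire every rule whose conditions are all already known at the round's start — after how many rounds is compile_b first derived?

3

Round 1 — (iii), (v), derive publish_ok, compile_c.
Round 2 — (i), derive cfg_changed.
Round 3 — (ii), derive compile_b.
compile_b first appears in round 3.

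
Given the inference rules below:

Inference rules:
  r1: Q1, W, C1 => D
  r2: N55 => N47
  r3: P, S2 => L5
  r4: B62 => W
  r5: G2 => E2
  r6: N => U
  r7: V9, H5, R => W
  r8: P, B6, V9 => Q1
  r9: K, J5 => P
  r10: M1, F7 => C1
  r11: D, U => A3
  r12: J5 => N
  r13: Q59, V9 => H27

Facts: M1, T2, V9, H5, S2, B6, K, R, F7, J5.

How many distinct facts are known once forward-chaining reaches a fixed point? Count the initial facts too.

[1] r7 [V9, H5, R => W]; r9 [K, J5 => P]; r10 [M1, F7 => C1]; r12 [J5 => N]. ⇒ new: W, P, C1, N.
[2] r3 [P, S2 => L5]; r6 [N => U]; r8 [P, B6, V9 => Q1]. ⇒ new: L5, U, Q1.
[3] r1 [Q1, W, C1 => D]. ⇒ new: D.
[4] r11 [D, U => A3]. ⇒ new: A3.
Closure: {A3, B6, C1, D, F7, H5, J5, K, L5, M1, N, P, Q1, R, S2, T2, U, V9, W} — 19 facts.

19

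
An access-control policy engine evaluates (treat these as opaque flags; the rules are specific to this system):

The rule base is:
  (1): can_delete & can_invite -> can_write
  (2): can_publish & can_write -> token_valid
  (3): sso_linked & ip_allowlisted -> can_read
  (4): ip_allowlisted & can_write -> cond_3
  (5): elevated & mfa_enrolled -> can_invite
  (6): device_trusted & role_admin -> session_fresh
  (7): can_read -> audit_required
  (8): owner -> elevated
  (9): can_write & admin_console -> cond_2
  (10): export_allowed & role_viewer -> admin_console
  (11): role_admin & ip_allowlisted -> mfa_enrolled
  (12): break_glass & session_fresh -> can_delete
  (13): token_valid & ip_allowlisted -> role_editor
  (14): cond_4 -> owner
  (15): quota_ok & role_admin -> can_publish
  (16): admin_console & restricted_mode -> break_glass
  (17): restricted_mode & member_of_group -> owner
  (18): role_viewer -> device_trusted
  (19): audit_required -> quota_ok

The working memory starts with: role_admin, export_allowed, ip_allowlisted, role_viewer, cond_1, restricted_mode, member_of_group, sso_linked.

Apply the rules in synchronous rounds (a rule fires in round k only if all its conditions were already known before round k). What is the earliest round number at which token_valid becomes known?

Round 1 fires (3), (10), (11), (17), (18), giving can_read, admin_console, mfa_enrolled, owner, device_trusted.
Round 2 fires (6), (7), (8), (16), giving session_fresh, audit_required, elevated, break_glass.
Round 3 fires (5), (12), (19), giving can_invite, can_delete, quota_ok.
Round 4 fires (1), (15), giving can_write, can_publish.
Round 5 fires (2), (4), (9), giving token_valid, cond_3, cond_2.
token_valid first appears in round 5.

5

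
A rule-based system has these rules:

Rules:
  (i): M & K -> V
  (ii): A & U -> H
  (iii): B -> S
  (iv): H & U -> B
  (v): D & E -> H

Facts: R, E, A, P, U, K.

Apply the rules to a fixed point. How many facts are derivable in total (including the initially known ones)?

Round 1 fires (ii), giving H.
Round 2 fires (iv), giving B.
Round 3 fires (iii), giving S.
Closure: {A, B, E, H, K, P, R, S, U} — 9 facts.

9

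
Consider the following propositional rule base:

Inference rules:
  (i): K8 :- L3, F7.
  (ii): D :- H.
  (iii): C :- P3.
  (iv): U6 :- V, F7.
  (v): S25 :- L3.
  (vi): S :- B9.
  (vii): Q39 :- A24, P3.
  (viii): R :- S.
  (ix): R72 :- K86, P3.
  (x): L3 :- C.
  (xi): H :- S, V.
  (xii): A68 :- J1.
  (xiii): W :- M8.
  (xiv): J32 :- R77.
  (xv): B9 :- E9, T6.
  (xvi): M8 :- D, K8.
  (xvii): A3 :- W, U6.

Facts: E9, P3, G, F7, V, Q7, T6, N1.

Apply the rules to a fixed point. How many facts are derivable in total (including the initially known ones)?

Round 1 — (iii), (iv), (xv), derive C, U6, B9.
Round 2 — (vi), (x), derive S, L3.
Round 3 — (i), (v), (viii), (xi), derive K8, S25, R, H.
Round 4 — (ii), derive D.
Round 5 — (xvi), derive M8.
Round 6 — (xiii), derive W.
Round 7 — (xvii), derive A3.
Closure: {A3, B9, C, D, E9, F7, G, H, K8, L3, M8, N1, P3, Q7, R, S, S25, T6, U6, V, W} — 21 facts.

21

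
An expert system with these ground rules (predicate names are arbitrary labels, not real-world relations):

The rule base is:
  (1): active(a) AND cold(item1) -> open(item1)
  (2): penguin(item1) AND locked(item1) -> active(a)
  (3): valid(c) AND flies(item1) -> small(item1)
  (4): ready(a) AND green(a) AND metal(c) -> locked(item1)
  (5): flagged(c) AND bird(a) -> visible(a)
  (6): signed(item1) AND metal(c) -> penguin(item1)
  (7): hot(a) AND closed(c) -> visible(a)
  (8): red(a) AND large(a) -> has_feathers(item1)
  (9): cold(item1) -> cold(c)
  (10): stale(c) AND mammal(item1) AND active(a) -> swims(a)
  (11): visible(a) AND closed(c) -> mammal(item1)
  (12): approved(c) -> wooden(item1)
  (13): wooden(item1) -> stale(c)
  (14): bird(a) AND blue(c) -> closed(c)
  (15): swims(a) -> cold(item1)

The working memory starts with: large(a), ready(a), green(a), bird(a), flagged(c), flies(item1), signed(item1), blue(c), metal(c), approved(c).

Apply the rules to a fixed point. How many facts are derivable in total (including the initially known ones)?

22

Round 1: (4) [ready(a) AND green(a) AND metal(c) -> locked(item1)]; (5) [flagged(c) AND bird(a) -> visible(a)]; (6) [signed(item1) AND metal(c) -> penguin(item1)]; (12) [approved(c) -> wooden(item1)]; (14) [bird(a) AND blue(c) -> closed(c)]. Adds locked(item1), visible(a), penguin(item1), wooden(item1), closed(c).
Round 2: (2) [penguin(item1) AND locked(item1) -> active(a)]; (11) [visible(a) AND closed(c) -> mammal(item1)]; (13) [wooden(item1) -> stale(c)]. Adds active(a), mammal(item1), stale(c).
Round 3: (10) [stale(c) AND mammal(item1) AND active(a) -> swims(a)]. Adds swims(a).
Round 4: (15) [swims(a) -> cold(item1)]. Adds cold(item1).
Round 5: (1) [active(a) AND cold(item1) -> open(item1)]; (9) [cold(item1) -> cold(c)]. Adds open(item1), cold(c).
Closure: {active(a), approved(c), bird(a), blue(c), closed(c), cold(c), cold(item1), flagged(c), flies(item1), green(a), large(a), locked(item1), mammal(item1), metal(c), open(item1), penguin(item1), ready(a), signed(item1), stale(c), swims(a), visible(a), wooden(item1)} — 22 facts.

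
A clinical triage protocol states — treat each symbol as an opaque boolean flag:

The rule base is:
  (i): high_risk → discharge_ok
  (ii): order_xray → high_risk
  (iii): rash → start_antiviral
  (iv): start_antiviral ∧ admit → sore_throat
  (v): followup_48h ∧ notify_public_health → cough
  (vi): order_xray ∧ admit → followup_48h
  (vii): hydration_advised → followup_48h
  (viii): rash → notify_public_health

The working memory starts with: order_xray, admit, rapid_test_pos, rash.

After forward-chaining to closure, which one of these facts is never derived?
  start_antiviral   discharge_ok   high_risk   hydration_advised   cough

hydration_advised

Round 1 — (ii), (iii), (vi), (viii), derive high_risk, start_antiviral, followup_48h, notify_public_health.
Round 2 — (i), (iv), (v), derive discharge_ok, sore_throat, cough.
Derived: high_risk (round 1), start_antiviral (round 1), cough (round 2), discharge_ok (round 2). hydration_advised never appears in any round.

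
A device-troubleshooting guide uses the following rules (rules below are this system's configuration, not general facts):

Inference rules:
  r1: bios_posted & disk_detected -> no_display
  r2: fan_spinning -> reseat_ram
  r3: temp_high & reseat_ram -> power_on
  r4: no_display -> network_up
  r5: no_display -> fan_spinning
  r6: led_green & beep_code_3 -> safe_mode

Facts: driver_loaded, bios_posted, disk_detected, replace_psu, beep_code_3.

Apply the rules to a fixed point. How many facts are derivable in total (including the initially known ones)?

9

Round 1 — r1, derive no_display.
Round 2 — r4, r5, derive network_up, fan_spinning.
Round 3 — r2, derive reseat_ram.
Closure: {beep_code_3, bios_posted, disk_detected, driver_loaded, fan_spinning, network_up, no_display, replace_psu, reseat_ram} — 9 facts.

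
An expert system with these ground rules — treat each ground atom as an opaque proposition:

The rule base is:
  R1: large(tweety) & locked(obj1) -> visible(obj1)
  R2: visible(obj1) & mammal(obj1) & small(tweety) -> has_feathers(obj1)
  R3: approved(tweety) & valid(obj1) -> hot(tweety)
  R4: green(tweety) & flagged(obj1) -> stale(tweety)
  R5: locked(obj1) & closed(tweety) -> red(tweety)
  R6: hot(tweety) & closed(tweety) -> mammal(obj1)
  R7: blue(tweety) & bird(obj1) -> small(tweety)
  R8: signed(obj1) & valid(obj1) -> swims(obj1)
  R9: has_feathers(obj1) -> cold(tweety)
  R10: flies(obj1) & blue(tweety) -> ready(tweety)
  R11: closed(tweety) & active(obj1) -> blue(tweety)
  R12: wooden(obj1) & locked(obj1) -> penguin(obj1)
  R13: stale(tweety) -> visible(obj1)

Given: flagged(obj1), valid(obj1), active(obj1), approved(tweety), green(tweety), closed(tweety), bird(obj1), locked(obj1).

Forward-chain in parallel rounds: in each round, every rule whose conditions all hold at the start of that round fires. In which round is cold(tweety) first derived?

4

Round 1 — R3, R4, R5, R11, derive hot(tweety), stale(tweety), red(tweety), blue(tweety).
Round 2 — R6, R7, R13, derive mammal(obj1), small(tweety), visible(obj1).
Round 3 — R2, derive has_feathers(obj1).
Round 4 — R9, derive cold(tweety).
cold(tweety) first appears in round 4.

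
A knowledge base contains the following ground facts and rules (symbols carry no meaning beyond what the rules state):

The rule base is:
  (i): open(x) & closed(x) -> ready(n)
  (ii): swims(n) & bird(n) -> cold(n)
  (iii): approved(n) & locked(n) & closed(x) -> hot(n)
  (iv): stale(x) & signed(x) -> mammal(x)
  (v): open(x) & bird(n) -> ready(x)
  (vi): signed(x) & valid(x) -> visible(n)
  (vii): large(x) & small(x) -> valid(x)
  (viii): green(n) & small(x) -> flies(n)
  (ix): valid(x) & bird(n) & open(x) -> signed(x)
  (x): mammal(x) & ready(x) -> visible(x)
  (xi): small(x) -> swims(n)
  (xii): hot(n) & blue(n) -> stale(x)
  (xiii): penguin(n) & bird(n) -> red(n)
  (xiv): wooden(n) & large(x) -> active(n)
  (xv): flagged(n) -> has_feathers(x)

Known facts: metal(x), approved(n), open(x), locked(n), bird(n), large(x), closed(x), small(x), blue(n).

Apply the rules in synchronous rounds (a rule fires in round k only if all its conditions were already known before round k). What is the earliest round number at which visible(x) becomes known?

Round 1: (i) [open(x) & closed(x) -> ready(n)]; (iii) [approved(n) & locked(n) & closed(x) -> hot(n)]; (v) [open(x) & bird(n) -> ready(x)]; (vii) [large(x) & small(x) -> valid(x)]; (xi) [small(x) -> swims(n)]. New: ready(n), hot(n), ready(x), valid(x), swims(n).
Round 2: (ii) [swims(n) & bird(n) -> cold(n)]; (ix) [valid(x) & bird(n) & open(x) -> signed(x)]; (xii) [hot(n) & blue(n) -> stale(x)]. New: cold(n), signed(x), stale(x).
Round 3: (iv) [stale(x) & signed(x) -> mammal(x)]; (vi) [signed(x) & valid(x) -> visible(n)]. New: mammal(x), visible(n).
Round 4: (x) [mammal(x) & ready(x) -> visible(x)]. New: visible(x).
visible(x) first appears in round 4.

4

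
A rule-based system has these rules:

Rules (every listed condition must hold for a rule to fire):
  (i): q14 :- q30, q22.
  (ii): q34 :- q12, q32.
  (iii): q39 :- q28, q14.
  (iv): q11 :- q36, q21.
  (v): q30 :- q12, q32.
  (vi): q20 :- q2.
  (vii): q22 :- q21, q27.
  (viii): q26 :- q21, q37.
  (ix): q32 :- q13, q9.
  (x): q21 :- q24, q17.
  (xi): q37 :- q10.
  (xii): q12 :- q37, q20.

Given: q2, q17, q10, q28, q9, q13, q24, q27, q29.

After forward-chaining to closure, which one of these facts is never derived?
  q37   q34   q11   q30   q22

Round 1: (vi) [q20 :- q2.]; (ix) [q32 :- q13, q9.]; (x) [q21 :- q24, q17.]; (xi) [q37 :- q10.]. Adds q20, q32, q21, q37.
Round 2: (vii) [q22 :- q21, q27.]; (viii) [q26 :- q21, q37.]; (xii) [q12 :- q37, q20.]. Adds q22, q26, q12.
Round 3: (ii) [q34 :- q12, q32.]; (v) [q30 :- q12, q32.]. Adds q34, q30.
Round 4: (i) [q14 :- q30, q22.]. Adds q14.
Round 5: (iii) [q39 :- q28, q14.]. Adds q39.
Derived: q30 (round 3), q22 (round 2), q34 (round 3), q37 (round 1). q11 never appears in any round.

q11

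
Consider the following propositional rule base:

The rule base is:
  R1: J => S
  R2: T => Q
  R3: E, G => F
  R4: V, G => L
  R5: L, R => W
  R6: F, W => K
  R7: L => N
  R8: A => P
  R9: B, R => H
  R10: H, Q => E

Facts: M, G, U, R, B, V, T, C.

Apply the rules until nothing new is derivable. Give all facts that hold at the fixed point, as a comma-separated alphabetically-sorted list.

Round 1: R2 [T => Q]; R4 [V, G => L]; R9 [B, R => H]. Adds Q, L, H.
Round 2: R5 [L, R => W]; R7 [L => N]; R10 [H, Q => E]. Adds W, N, E.
Round 3: R3 [E, G => F]. Adds F.
Round 4: R6 [F, W => K]. Adds K.

B, C, E, F, G, H, K, L, M, N, Q, R, T, U, V, W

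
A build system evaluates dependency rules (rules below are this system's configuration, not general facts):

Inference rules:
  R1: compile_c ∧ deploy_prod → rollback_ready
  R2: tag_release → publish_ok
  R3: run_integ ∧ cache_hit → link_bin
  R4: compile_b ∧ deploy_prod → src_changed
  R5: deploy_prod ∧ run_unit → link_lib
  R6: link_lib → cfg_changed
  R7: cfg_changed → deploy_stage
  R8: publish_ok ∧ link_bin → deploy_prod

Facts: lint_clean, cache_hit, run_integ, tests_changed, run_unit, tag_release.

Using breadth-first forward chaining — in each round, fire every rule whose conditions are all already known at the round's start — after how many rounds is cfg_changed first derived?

[1] R2 [tag_release → publish_ok]; R3 [run_integ ∧ cache_hit → link_bin]. ⇒ new: publish_ok, link_bin.
[2] R8 [publish_ok ∧ link_bin → deploy_prod]. ⇒ new: deploy_prod.
[3] R5 [deploy_prod ∧ run_unit → link_lib]. ⇒ new: link_lib.
[4] R6 [link_lib → cfg_changed]. ⇒ new: cfg_changed.
cfg_changed first appears in round 4.

4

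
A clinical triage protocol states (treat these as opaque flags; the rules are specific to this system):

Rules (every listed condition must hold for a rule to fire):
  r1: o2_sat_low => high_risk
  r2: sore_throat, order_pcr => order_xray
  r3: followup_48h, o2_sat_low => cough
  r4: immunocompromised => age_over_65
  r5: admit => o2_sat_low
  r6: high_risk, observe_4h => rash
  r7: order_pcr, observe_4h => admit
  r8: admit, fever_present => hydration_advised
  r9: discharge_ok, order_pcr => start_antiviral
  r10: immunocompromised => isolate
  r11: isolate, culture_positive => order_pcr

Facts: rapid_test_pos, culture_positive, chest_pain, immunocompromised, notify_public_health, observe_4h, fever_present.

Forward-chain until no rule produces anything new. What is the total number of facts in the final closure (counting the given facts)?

Round 1 fires r4, r10, giving age_over_65, isolate.
Round 2 fires r11, giving order_pcr.
Round 3 fires r7, giving admit.
Round 4 fires r5, r8, giving o2_sat_low, hydration_advised.
Round 5 fires r1, giving high_risk.
Round 6 fires r6, giving rash.
Closure: {admit, age_over_65, chest_pain, culture_positive, fever_present, high_risk, hydration_advised, immunocompromised, isolate, notify_public_health, o2_sat_low, observe_4h, order_pcr, rapid_test_pos, rash} — 15 facts.

15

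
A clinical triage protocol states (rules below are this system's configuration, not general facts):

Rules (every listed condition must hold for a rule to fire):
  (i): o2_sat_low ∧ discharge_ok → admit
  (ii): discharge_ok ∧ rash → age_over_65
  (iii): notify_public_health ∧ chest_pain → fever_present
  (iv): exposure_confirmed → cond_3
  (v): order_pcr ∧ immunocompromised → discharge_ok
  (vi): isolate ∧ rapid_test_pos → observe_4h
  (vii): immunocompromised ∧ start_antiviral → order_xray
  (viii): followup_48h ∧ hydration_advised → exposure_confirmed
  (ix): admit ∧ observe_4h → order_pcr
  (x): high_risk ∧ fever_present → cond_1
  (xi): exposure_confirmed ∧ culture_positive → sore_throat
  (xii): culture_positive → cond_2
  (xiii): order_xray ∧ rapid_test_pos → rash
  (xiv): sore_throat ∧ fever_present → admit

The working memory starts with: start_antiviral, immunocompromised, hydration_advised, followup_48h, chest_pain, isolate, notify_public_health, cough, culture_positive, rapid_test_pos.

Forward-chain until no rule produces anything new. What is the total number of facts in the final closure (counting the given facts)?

Round 1 fires (iii), (vi), (vii), (viii), (xii), giving fever_present, observe_4h, order_xray, exposure_confirmed, cond_2.
Round 2 fires (iv), (xi), (xiii), giving cond_3, sore_throat, rash.
Round 3 fires (xiv), giving admit.
Round 4 fires (ix), giving order_pcr.
Round 5 fires (v), giving discharge_ok.
Round 6 fires (ii), giving age_over_65.
Closure: {admit, age_over_65, chest_pain, cond_2, cond_3, cough, culture_positive, discharge_ok, exposure_confirmed, fever_present, followup_48h, hydration_advised, immunocompromised, isolate, notify_public_health, observe_4h, order_pcr, order_xray, rapid_test_pos, rash, sore_throat, start_antiviral} — 22 facts.

22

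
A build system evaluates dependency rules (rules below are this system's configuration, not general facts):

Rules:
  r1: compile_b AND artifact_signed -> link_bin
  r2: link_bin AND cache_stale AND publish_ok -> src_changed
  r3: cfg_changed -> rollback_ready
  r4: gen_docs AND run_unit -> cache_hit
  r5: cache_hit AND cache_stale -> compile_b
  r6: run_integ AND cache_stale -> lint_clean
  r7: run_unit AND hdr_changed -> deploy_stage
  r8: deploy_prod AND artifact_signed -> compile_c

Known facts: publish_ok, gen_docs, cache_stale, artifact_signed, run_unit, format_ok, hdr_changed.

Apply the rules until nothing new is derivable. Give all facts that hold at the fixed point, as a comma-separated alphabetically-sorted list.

Round 1 — r4, r7, derive cache_hit, deploy_stage.
Round 2 — r5, derive compile_b.
Round 3 — r1, derive link_bin.
Round 4 — r2, derive src_changed.

artifact_signed, cache_hit, cache_stale, compile_b, deploy_stage, format_ok, gen_docs, hdr_changed, link_bin, publish_ok, run_unit, src_changed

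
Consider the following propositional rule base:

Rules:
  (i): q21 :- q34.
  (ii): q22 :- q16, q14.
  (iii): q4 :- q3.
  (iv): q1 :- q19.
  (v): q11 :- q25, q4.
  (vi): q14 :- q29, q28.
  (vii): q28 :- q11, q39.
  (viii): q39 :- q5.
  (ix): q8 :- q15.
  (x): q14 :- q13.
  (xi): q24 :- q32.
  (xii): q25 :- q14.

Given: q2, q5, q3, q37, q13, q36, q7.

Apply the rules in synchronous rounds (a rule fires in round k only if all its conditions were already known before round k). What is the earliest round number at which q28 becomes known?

[1] (iii) [q4 :- q3.]; (viii) [q39 :- q5.]; (x) [q14 :- q13.]. ⇒ new: q4, q39, q14.
[2] (xii) [q25 :- q14.]. ⇒ new: q25.
[3] (v) [q11 :- q25, q4.]. ⇒ new: q11.
[4] (vii) [q28 :- q11, q39.]. ⇒ new: q28.
q28 first appears in round 4.

4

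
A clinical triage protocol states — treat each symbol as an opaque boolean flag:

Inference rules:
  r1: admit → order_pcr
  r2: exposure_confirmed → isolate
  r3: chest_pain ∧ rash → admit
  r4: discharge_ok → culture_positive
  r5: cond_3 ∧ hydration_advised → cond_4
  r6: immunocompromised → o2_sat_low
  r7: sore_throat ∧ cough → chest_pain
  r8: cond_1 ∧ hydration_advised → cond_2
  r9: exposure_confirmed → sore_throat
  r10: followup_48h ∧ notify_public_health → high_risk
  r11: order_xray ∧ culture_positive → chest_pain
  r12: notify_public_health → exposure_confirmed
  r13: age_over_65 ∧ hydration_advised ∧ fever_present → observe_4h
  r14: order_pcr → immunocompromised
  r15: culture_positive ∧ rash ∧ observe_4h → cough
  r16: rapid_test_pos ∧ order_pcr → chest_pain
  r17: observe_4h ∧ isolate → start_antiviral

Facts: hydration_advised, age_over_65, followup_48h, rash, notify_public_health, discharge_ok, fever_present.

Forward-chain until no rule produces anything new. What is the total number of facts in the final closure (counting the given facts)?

Round 1 — r4, r10, r12, r13, derive culture_positive, high_risk, exposure_confirmed, observe_4h.
Round 2 — r2, r9, r15, derive isolate, sore_throat, cough.
Round 3 — r7, r17, derive chest_pain, start_antiviral.
Round 4 — r3, derive admit.
Round 5 — r1, derive order_pcr.
Round 6 — r14, derive immunocompromised.
Round 7 — r6, derive o2_sat_low.
Closure: {admit, age_over_65, chest_pain, cough, culture_positive, discharge_ok, exposure_confirmed, fever_present, followup_48h, high_risk, hydration_advised, immunocompromised, isolate, notify_public_health, o2_sat_low, observe_4h, order_pcr, rash, sore_throat, start_antiviral} — 20 facts.

20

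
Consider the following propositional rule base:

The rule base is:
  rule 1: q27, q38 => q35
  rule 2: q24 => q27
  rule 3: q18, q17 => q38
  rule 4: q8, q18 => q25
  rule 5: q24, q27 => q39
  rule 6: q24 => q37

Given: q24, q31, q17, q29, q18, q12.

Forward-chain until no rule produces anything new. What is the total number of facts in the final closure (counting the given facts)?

Round 1 fires rule 2, rule 3, rule 6, giving q27, q38, q37.
Round 2 fires rule 1, rule 5, giving q35, q39.
Closure: {q12, q17, q18, q24, q27, q29, q31, q35, q37, q38, q39} — 11 facts.

11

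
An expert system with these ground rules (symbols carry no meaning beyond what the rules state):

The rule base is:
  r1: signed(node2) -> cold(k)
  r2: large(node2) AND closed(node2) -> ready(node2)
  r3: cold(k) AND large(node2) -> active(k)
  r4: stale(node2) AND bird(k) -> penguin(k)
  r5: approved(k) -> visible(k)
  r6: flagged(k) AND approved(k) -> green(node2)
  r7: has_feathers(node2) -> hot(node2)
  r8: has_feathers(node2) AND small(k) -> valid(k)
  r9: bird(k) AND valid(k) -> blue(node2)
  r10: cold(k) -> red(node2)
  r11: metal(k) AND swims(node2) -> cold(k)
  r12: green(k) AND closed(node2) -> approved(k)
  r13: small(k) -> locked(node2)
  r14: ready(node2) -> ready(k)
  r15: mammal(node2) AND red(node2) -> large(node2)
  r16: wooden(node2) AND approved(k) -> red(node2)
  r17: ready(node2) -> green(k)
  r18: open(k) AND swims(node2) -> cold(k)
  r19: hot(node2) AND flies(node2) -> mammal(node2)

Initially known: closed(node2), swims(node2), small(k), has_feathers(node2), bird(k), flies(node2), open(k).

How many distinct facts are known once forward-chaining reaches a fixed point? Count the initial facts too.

[1] r7 [has_feathers(node2) -> hot(node2)]; r8 [has_feathers(node2) AND small(k) -> valid(k)]; r13 [small(k) -> locked(node2)]; r18 [open(k) AND swims(node2) -> cold(k)]. ⇒ new: hot(node2), valid(k), locked(node2), cold(k).
[2] r9 [bird(k) AND valid(k) -> blue(node2)]; r10 [cold(k) -> red(node2)]; r19 [hot(node2) AND flies(node2) -> mammal(node2)]. ⇒ new: blue(node2), red(node2), mammal(node2).
[3] r15 [mammal(node2) AND red(node2) -> large(node2)]. ⇒ new: large(node2).
[4] r2 [large(node2) AND closed(node2) -> ready(node2)]; r3 [cold(k) AND large(node2) -> active(k)]. ⇒ new: ready(node2), active(k).
[5] r14 [ready(node2) -> ready(k)]; r17 [ready(node2) -> green(k)]. ⇒ new: ready(k), green(k).
[6] r12 [green(k) AND closed(node2) -> approved(k)]. ⇒ new: approved(k).
[7] r5 [approved(k) -> visible(k)]. ⇒ new: visible(k).
Closure: {active(k), approved(k), bird(k), blue(node2), closed(node2), cold(k), flies(node2), green(k), has_feathers(node2), hot(node2), large(node2), locked(node2), mammal(node2), open(k), ready(k), ready(node2), red(node2), small(k), swims(node2), valid(k), visible(k)} — 21 facts.

21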